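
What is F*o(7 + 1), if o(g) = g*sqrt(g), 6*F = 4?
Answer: 32*sqrt(2)/3 ≈ 15.085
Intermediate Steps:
F = 2/3 (F = (1/6)*4 = 2/3 ≈ 0.66667)
o(g) = g**(3/2)
F*o(7 + 1) = 2*(7 + 1)**(3/2)/3 = 2*8**(3/2)/3 = 2*(16*sqrt(2))/3 = 32*sqrt(2)/3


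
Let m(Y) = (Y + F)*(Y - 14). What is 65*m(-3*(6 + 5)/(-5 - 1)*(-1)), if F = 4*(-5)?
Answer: 129285/4 ≈ 32321.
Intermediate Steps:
F = -20
m(Y) = (-20 + Y)*(-14 + Y) (m(Y) = (Y - 20)*(Y - 14) = (-20 + Y)*(-14 + Y))
65*m(-3*(6 + 5)/(-5 - 1)*(-1)) = 65*(280 + (-3*(6 + 5)/(-5 - 1)*(-1))**2 - 34*(-3*(6 + 5)/(-5 - 1))*(-1)) = 65*(280 + (-33/(-6)*(-1))**2 - 34*(-33/(-6))*(-1)) = 65*(280 + (-33*(-1)/6*(-1))**2 - 34*(-33*(-1)/6)*(-1)) = 65*(280 + (-3*(-11/6)*(-1))**2 - 34*(-3*(-11/6))*(-1)) = 65*(280 + ((11/2)*(-1))**2 - 187*(-1)) = 65*(280 + (-11/2)**2 - 34*(-11/2)) = 65*(280 + 121/4 + 187) = 65*(1989/4) = 129285/4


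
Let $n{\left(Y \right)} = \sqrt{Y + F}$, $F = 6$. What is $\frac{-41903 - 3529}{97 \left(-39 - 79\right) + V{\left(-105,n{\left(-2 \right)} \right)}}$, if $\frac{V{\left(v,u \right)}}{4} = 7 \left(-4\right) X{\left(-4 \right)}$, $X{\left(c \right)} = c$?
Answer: $\frac{2524}{611} \approx 4.1309$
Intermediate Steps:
$n{\left(Y \right)} = \sqrt{6 + Y}$ ($n{\left(Y \right)} = \sqrt{Y + 6} = \sqrt{6 + Y}$)
$V{\left(v,u \right)} = 448$ ($V{\left(v,u \right)} = 4 \cdot 7 \left(-4\right) \left(-4\right) = 4 \left(\left(-28\right) \left(-4\right)\right) = 4 \cdot 112 = 448$)
$\frac{-41903 - 3529}{97 \left(-39 - 79\right) + V{\left(-105,n{\left(-2 \right)} \right)}} = \frac{-41903 - 3529}{97 \left(-39 - 79\right) + 448} = - \frac{45432}{97 \left(-118\right) + 448} = - \frac{45432}{-11446 + 448} = - \frac{45432}{-10998} = \left(-45432\right) \left(- \frac{1}{10998}\right) = \frac{2524}{611}$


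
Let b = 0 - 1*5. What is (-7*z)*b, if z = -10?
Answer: -350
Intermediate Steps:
b = -5 (b = 0 - 5 = -5)
(-7*z)*b = -7*(-10)*(-5) = 70*(-5) = -350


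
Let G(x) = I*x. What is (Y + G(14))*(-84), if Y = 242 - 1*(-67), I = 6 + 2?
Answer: -35364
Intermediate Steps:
I = 8
G(x) = 8*x
Y = 309 (Y = 242 + 67 = 309)
(Y + G(14))*(-84) = (309 + 8*14)*(-84) = (309 + 112)*(-84) = 421*(-84) = -35364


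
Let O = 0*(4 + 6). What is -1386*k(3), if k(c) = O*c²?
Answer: 0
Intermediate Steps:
O = 0 (O = 0*10 = 0)
k(c) = 0 (k(c) = 0*c² = 0)
-1386*k(3) = -1386*0 = 0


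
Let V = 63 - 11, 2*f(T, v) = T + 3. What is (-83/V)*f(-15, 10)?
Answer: 249/26 ≈ 9.5769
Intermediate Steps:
f(T, v) = 3/2 + T/2 (f(T, v) = (T + 3)/2 = (3 + T)/2 = 3/2 + T/2)
V = 52
(-83/V)*f(-15, 10) = (-83/52)*(3/2 + (½)*(-15)) = (-83*1/52)*(3/2 - 15/2) = -83/52*(-6) = 249/26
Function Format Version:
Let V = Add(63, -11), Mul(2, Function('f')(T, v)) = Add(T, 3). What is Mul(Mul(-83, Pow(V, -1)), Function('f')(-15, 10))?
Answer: Rational(249, 26) ≈ 9.5769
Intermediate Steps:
Function('f')(T, v) = Add(Rational(3, 2), Mul(Rational(1, 2), T)) (Function('f')(T, v) = Mul(Rational(1, 2), Add(T, 3)) = Mul(Rational(1, 2), Add(3, T)) = Add(Rational(3, 2), Mul(Rational(1, 2), T)))
V = 52
Mul(Mul(-83, Pow(V, -1)), Function('f')(-15, 10)) = Mul(Mul(-83, Pow(52, -1)), Add(Rational(3, 2), Mul(Rational(1, 2), -15))) = Mul(Mul(-83, Rational(1, 52)), Add(Rational(3, 2), Rational(-15, 2))) = Mul(Rational(-83, 52), -6) = Rational(249, 26)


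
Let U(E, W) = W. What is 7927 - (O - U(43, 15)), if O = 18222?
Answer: -10280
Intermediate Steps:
7927 - (O - U(43, 15)) = 7927 - (18222 - 1*15) = 7927 - (18222 - 15) = 7927 - 1*18207 = 7927 - 18207 = -10280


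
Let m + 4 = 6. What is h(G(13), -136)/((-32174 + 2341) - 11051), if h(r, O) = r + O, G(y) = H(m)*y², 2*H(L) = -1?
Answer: 147/27256 ≈ 0.0053933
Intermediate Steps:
m = 2 (m = -4 + 6 = 2)
H(L) = -½ (H(L) = (½)*(-1) = -½)
G(y) = -y²/2
h(r, O) = O + r
h(G(13), -136)/((-32174 + 2341) - 11051) = (-136 - ½*13²)/((-32174 + 2341) - 11051) = (-136 - ½*169)/(-29833 - 11051) = (-136 - 169/2)/(-40884) = -441/2*(-1/40884) = 147/27256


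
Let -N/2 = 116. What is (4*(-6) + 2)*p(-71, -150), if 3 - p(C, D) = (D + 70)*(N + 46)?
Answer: 327294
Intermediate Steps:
N = -232 (N = -2*116 = -232)
p(C, D) = 13023 + 186*D (p(C, D) = 3 - (D + 70)*(-232 + 46) = 3 - (70 + D)*(-186) = 3 - (-13020 - 186*D) = 3 + (13020 + 186*D) = 13023 + 186*D)
(4*(-6) + 2)*p(-71, -150) = (4*(-6) + 2)*(13023 + 186*(-150)) = (-24 + 2)*(13023 - 27900) = -22*(-14877) = 327294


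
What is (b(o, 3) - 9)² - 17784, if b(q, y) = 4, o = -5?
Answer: -17759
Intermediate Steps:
(b(o, 3) - 9)² - 17784 = (4 - 9)² - 17784 = (-5)² - 17784 = 25 - 17784 = -17759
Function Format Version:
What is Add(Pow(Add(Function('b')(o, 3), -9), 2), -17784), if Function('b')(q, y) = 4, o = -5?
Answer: -17759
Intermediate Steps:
Add(Pow(Add(Function('b')(o, 3), -9), 2), -17784) = Add(Pow(Add(4, -9), 2), -17784) = Add(Pow(-5, 2), -17784) = Add(25, -17784) = -17759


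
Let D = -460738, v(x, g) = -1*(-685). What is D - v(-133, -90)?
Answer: -461423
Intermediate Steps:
v(x, g) = 685
D - v(-133, -90) = -460738 - 1*685 = -460738 - 685 = -461423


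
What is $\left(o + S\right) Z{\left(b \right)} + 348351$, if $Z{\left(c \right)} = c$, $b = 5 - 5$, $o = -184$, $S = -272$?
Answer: $348351$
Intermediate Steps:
$b = 0$ ($b = 5 - 5 = 0$)
$\left(o + S\right) Z{\left(b \right)} + 348351 = \left(-184 - 272\right) 0 + 348351 = \left(-456\right) 0 + 348351 = 0 + 348351 = 348351$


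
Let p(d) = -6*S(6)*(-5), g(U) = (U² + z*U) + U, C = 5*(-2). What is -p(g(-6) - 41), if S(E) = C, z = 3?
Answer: 300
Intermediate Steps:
C = -10
g(U) = U² + 4*U (g(U) = (U² + 3*U) + U = U² + 4*U)
S(E) = -10
p(d) = -300 (p(d) = -6*(-10)*(-5) = 60*(-5) = -300)
-p(g(-6) - 41) = -1*(-300) = 300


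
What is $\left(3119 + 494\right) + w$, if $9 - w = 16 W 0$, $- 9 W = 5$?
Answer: $3622$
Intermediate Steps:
$W = - \frac{5}{9}$ ($W = \left(- \frac{1}{9}\right) 5 = - \frac{5}{9} \approx -0.55556$)
$w = 9$ ($w = 9 - 16 \left(- \frac{5}{9}\right) 0 = 9 - \left(- \frac{80}{9}\right) 0 = 9 - 0 = 9 + 0 = 9$)
$\left(3119 + 494\right) + w = \left(3119 + 494\right) + 9 = 3613 + 9 = 3622$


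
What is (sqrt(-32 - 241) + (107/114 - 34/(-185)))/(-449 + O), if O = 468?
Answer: 23671/400710 + I*sqrt(273)/19 ≈ 0.059073 + 0.86962*I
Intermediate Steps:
(sqrt(-32 - 241) + (107/114 - 34/(-185)))/(-449 + O) = (sqrt(-32 - 241) + (107/114 - 34/(-185)))/(-449 + 468) = (sqrt(-273) + (107*(1/114) - 34*(-1/185)))/19 = (I*sqrt(273) + (107/114 + 34/185))*(1/19) = (I*sqrt(273) + 23671/21090)*(1/19) = (23671/21090 + I*sqrt(273))*(1/19) = 23671/400710 + I*sqrt(273)/19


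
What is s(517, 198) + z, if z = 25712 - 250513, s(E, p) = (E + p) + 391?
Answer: -223695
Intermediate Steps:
s(E, p) = 391 + E + p
z = -224801
s(517, 198) + z = (391 + 517 + 198) - 224801 = 1106 - 224801 = -223695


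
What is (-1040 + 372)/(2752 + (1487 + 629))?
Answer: -167/1217 ≈ -0.13722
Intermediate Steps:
(-1040 + 372)/(2752 + (1487 + 629)) = -668/(2752 + 2116) = -668/4868 = -668*1/4868 = -167/1217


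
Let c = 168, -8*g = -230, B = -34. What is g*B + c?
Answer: -1619/2 ≈ -809.50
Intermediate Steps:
g = 115/4 (g = -⅛*(-230) = 115/4 ≈ 28.750)
g*B + c = (115/4)*(-34) + 168 = -1955/2 + 168 = -1619/2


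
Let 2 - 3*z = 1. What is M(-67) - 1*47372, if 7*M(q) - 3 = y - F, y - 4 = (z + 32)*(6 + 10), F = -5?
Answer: -993224/21 ≈ -47296.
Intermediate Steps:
z = 1/3 (z = 2/3 - 1/3*1 = 2/3 - 1/3 = 1/3 ≈ 0.33333)
y = 1564/3 (y = 4 + (1/3 + 32)*(6 + 10) = 4 + (97/3)*16 = 4 + 1552/3 = 1564/3 ≈ 521.33)
M(q) = 1588/21 (M(q) = 3/7 + (1564/3 - 1*(-5))/7 = 3/7 + (1564/3 + 5)/7 = 3/7 + (1/7)*(1579/3) = 3/7 + 1579/21 = 1588/21)
M(-67) - 1*47372 = 1588/21 - 1*47372 = 1588/21 - 47372 = -993224/21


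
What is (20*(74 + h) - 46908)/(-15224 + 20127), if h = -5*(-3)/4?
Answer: -45353/4903 ≈ -9.2500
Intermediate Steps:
h = 15/4 (h = 15*(1/4) = 15/4 ≈ 3.7500)
(20*(74 + h) - 46908)/(-15224 + 20127) = (20*(74 + 15/4) - 46908)/(-15224 + 20127) = (20*(311/4) - 46908)/4903 = (1555 - 46908)*(1/4903) = -45353*1/4903 = -45353/4903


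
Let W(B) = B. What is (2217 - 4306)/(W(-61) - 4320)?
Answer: 2089/4381 ≈ 0.47683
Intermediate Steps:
(2217 - 4306)/(W(-61) - 4320) = (2217 - 4306)/(-61 - 4320) = -2089/(-4381) = -2089*(-1/4381) = 2089/4381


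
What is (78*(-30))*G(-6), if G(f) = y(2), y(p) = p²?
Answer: -9360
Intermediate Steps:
G(f) = 4 (G(f) = 2² = 4)
(78*(-30))*G(-6) = (78*(-30))*4 = -2340*4 = -9360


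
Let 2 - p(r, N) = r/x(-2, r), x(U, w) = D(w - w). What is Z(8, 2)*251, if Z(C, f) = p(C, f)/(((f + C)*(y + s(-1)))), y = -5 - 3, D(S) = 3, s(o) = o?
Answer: 251/135 ≈ 1.8593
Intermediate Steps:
x(U, w) = 3
y = -8
p(r, N) = 2 - r/3
Z(C, f) = (2 - C/3)/(-9*C - 9*f) (Z(C, f) = (2 - C/3)/(((f + C)*(-8 - 1))) = (2 - C/3)/(((C + f)*(-9))) = (2 - C/3)/(-9*C - 9*f))
Z(8, 2)*251 = ((-6 + 8)/(27*(8 + 2)))*251 = ((1/27)*2/10)*251 = ((1/27)*(1/10)*2)*251 = (1/135)*251 = 251/135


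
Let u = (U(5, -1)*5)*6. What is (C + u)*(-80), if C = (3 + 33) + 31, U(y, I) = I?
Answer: -2960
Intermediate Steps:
u = -30 (u = -1*5*6 = -5*6 = -30)
C = 67 (C = 36 + 31 = 67)
(C + u)*(-80) = (67 - 30)*(-80) = 37*(-80) = -2960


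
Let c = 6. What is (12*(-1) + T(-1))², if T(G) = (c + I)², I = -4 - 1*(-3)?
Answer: 169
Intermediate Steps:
I = -1 (I = -4 + 3 = -1)
T(G) = 25 (T(G) = (6 - 1)² = 5² = 25)
(12*(-1) + T(-1))² = (12*(-1) + 25)² = (-12 + 25)² = 13² = 169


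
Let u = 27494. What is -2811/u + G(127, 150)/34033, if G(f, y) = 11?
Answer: -95364329/935703302 ≈ -0.10192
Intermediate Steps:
-2811/u + G(127, 150)/34033 = -2811/27494 + 11/34033 = -95364329/935703302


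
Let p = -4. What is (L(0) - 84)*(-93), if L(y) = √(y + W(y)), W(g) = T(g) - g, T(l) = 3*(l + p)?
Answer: 7812 - 186*I*√3 ≈ 7812.0 - 322.16*I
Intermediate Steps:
T(l) = -12 + 3*l (T(l) = 3*(l - 4) = 3*(-4 + l) = -12 + 3*l)
W(g) = -12 + 2*g (W(g) = (-12 + 3*g) - g = -12 + 2*g)
L(y) = √(-12 + 3*y) (L(y) = √(y + (-12 + 2*y)) = √(-12 + 3*y))
(L(0) - 84)*(-93) = (√(-12 + 3*0) - 84)*(-93) = (√(-12 + 0) - 84)*(-93) = (√(-12) - 84)*(-93) = (2*I*√3 - 84)*(-93) = (-84 + 2*I*√3)*(-93) = 7812 - 186*I*√3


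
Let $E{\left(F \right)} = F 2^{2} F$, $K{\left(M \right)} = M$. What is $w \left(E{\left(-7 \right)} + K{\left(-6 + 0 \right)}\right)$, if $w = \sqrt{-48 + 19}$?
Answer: $190 i \sqrt{29} \approx 1023.2 i$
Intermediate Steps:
$E{\left(F \right)} = 4 F^{2}$ ($E{\left(F \right)} = F 4 F = 4 F F = 4 F^{2}$)
$w = i \sqrt{29}$ ($w = \sqrt{-29} = i \sqrt{29} \approx 5.3852 i$)
$w \left(E{\left(-7 \right)} + K{\left(-6 + 0 \right)}\right) = i \sqrt{29} \left(4 \left(-7\right)^{2} + \left(-6 + 0\right)\right) = i \sqrt{29} \left(4 \cdot 49 - 6\right) = i \sqrt{29} \left(196 - 6\right) = i \sqrt{29} \cdot 190 = 190 i \sqrt{29}$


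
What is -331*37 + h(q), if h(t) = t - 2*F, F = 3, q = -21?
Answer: -12274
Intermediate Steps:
h(t) = -6 + t (h(t) = t - 2*3 = t - 6 = -6 + t)
-331*37 + h(q) = -331*37 + (-6 - 21) = -12247 - 27 = -12274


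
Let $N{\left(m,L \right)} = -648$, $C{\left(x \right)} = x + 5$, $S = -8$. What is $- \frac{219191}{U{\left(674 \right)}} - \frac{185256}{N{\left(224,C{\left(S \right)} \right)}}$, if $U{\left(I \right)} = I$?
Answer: $- \frac{238517}{6066} \approx -39.32$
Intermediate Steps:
$C{\left(x \right)} = 5 + x$
$- \frac{219191}{U{\left(674 \right)}} - \frac{185256}{N{\left(224,C{\left(S \right)} \right)}} = - \frac{219191}{674} - \frac{185256}{-648} = \left(-219191\right) \frac{1}{674} - - \frac{2573}{9} = - \frac{219191}{674} + \frac{2573}{9} = - \frac{238517}{6066}$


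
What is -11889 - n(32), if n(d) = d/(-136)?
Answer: -202109/17 ≈ -11889.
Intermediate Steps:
n(d) = -d/136 (n(d) = d*(-1/136) = -d/136)
-11889 - n(32) = -11889 - (-1)*32/136 = -11889 - 1*(-4/17) = -11889 + 4/17 = -202109/17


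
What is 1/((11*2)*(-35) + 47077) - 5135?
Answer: -237786444/46307 ≈ -5135.0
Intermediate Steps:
1/((11*2)*(-35) + 47077) - 5135 = 1/(22*(-35) + 47077) - 5135 = 1/(-770 + 47077) - 5135 = 1/46307 - 5135 = -237786444/46307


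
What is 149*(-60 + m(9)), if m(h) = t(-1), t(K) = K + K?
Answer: -9238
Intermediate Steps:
t(K) = 2*K
m(h) = -2 (m(h) = 2*(-1) = -2)
149*(-60 + m(9)) = 149*(-60 - 2) = 149*(-62) = -9238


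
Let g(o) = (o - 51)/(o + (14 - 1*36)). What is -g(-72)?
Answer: -123/94 ≈ -1.3085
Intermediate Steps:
g(o) = (-51 + o)/(-22 + o) (g(o) = (-51 + o)/(o + (14 - 36)) = (-51 + o)/(o - 22) = (-51 + o)/(-22 + o))
-g(-72) = -(-51 - 72)/(-22 - 72) = -(-123)/(-94) = -(-1)*(-123)/94 = -1*123/94 = -123/94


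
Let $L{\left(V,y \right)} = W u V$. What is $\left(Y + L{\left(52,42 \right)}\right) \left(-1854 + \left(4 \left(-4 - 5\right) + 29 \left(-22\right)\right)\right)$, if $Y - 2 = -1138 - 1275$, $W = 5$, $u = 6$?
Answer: $2151328$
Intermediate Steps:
$Y = -2411$ ($Y = 2 - 2413 = -2411$)
$L{\left(V,y \right)} = 30 V$ ($L{\left(V,y \right)} = 5 \cdot 6 V = 30 V$)
$\left(Y + L{\left(52,42 \right)}\right) \left(-1854 + \left(4 \left(-4 - 5\right) + 29 \left(-22\right)\right)\right) = \left(-2411 + 30 \cdot 52\right) \left(-1854 + \left(4 \left(-4 - 5\right) + 29 \left(-22\right)\right)\right) = \left(-2411 + 1560\right) \left(-1854 + \left(4 \left(-9\right) - 638\right)\right) = - 851 \left(-1854 - 674\right) = \left(-851\right) \left(-2528\right) = 2151328$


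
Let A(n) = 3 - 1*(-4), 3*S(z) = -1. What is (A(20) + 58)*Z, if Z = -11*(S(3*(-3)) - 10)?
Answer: 22165/3 ≈ 7388.3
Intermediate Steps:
S(z) = -1/3 (S(z) = (1/3)*(-1) = -1/3)
A(n) = 7 (A(n) = 3 + 4 = 7)
Z = 341/3 (Z = -11*(-1/3 - 10) = -11*(-31/3) = 341/3 ≈ 113.67)
(A(20) + 58)*Z = (7 + 58)*(341/3) = 65*(341/3) = 22165/3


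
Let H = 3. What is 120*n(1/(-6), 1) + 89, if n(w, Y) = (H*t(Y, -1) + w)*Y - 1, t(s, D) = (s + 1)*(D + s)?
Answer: -51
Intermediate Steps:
t(s, D) = (1 + s)*(D + s)
n(w, Y) = -1 + Y*(-3 + w + 3*Y²) (n(w, Y) = (3*(-1 + Y + Y² - Y) + w)*Y - 1 = (3*(-1 + Y²) + w)*Y - 1 = ((-3 + 3*Y²) + w)*Y - 1 = (-3 + w + 3*Y²)*Y - 1 = Y*(-3 + w + 3*Y²) - 1 = -1 + Y*(-3 + w + 3*Y²))
120*n(1/(-6), 1) + 89 = 120*(-1 + 1/(-6) + 3*1*(-1 + 1²)) + 89 = 120*(-1 + 1*(-⅙) + 3*1*(-1 + 1)) + 89 = 120*(-1 - ⅙ + 3*1*0) + 89 = 120*(-1 - ⅙ + 0) + 89 = 120*(-7/6) + 89 = -140 + 89 = -51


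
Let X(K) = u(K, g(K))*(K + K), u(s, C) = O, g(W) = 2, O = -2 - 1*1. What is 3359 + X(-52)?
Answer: 3671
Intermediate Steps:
O = -3 (O = -2 - 1 = -3)
u(s, C) = -3
X(K) = -6*K (X(K) = -3*(K + K) = -6*K)
3359 + X(-52) = 3359 - 6*(-52) = 3359 + 312 = 3671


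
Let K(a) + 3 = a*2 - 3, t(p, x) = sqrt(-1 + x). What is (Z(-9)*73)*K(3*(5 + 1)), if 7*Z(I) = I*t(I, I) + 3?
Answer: 6570/7 - 19710*I*sqrt(10)/7 ≈ 938.57 - 8904.1*I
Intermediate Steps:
Z(I) = 3/7 + I*sqrt(-1 + I)/7 (Z(I) = (I*sqrt(-1 + I) + 3)/7 = (3 + I*sqrt(-1 + I))/7 = 3/7 + I*sqrt(-1 + I)/7)
K(a) = -6 + 2*a (K(a) = -3 + (a*2 - 3) = -3 + (2*a - 3) = -3 + (-3 + 2*a) = -6 + 2*a)
(Z(-9)*73)*K(3*(5 + 1)) = ((3/7 + (1/7)*(-9)*sqrt(-1 - 9))*73)*(-6 + 2*(3*(5 + 1))) = ((3/7 + (1/7)*(-9)*sqrt(-10))*73)*(-6 + 2*(3*6)) = ((3/7 + (1/7)*(-9)*(I*sqrt(10)))*73)*(-6 + 2*18) = ((3/7 - 9*I*sqrt(10)/7)*73)*(-6 + 36) = (219/7 - 657*I*sqrt(10)/7)*30 = 6570/7 - 19710*I*sqrt(10)/7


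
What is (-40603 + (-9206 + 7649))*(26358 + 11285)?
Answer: -1587028880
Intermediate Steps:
(-40603 + (-9206 + 7649))*(26358 + 11285) = (-40603 - 1557)*37643 = -42160*37643 = -1587028880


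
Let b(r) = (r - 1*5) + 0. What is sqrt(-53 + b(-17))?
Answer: 5*I*sqrt(3) ≈ 8.6602*I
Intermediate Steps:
b(r) = -5 + r (b(r) = (r - 5) + 0 = (-5 + r) + 0 = -5 + r)
sqrt(-53 + b(-17)) = sqrt(-53 + (-5 - 17)) = sqrt(-53 - 22) = sqrt(-75) = 5*I*sqrt(3)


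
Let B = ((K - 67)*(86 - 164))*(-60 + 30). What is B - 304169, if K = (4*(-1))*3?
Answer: -489029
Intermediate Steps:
K = -12 (K = -4*3 = -12)
B = -184860 (B = ((-12 - 67)*(86 - 164))*(-60 + 30) = -79*(-78)*(-30) = 6162*(-30) = -184860)
B - 304169 = -184860 - 304169 = -489029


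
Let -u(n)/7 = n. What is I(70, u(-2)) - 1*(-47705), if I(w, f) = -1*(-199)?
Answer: 47904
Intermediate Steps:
u(n) = -7*n
I(w, f) = 199
I(70, u(-2)) - 1*(-47705) = 199 - 1*(-47705) = 199 + 47705 = 47904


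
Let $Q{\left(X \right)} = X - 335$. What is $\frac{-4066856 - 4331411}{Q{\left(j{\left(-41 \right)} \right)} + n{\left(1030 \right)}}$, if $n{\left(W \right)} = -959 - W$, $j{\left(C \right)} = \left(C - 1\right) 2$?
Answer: $\frac{8398267}{2408} \approx 3487.7$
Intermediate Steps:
$j{\left(C \right)} = -2 + 2 C$ ($j{\left(C \right)} = \left(-1 + C\right) 2 = -2 + 2 C$)
$Q{\left(X \right)} = -335 + X$
$\frac{-4066856 - 4331411}{Q{\left(j{\left(-41 \right)} \right)} + n{\left(1030 \right)}} = \frac{-4066856 - 4331411}{\left(-335 + \left(-2 + 2 \left(-41\right)\right)\right) - 1989} = - \frac{8398267}{\left(-335 - 84\right) - 1989} = - \frac{8398267}{-419 - 1989} = - \frac{8398267}{-2408} = \left(-8398267\right) \left(- \frac{1}{2408}\right) = \frac{8398267}{2408}$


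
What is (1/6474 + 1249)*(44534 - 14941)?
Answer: 239289797011/6474 ≈ 3.6962e+7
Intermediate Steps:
(1/6474 + 1249)*(44534 - 14941) = (1/6474 + 1249)*29593 = (8086027/6474)*29593 = 239289797011/6474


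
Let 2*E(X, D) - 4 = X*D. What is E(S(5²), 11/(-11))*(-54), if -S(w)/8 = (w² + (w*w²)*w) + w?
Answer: -84515508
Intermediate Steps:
S(w) = -8*w - 8*w² - 8*w⁴ (S(w) = -8*((w² + (w*w²)*w) + w) = -8*((w² + w³*w) + w) = -8*((w² + w⁴) + w) = -8*(w + w² + w⁴) = -8*w - 8*w² - 8*w⁴)
E(X, D) = 2 + D*X/2 (E(X, D) = 2 + (X*D)/2 = 2 + (D*X)/2 = 2 + D*X/2)
E(S(5²), 11/(-11))*(-54) = (2 + (11/(-11))*(-8*5²*(1 + 5² + (5²)³))/2)*(-54) = (2 + (11*(-1/11))*(-8*25*(1 + 25 + 25³))/2)*(-54) = (2 + (½)*(-1)*(-8*25*(1 + 25 + 15625)))*(-54) = (2 + (½)*(-1)*(-8*25*15651))*(-54) = (2 + (½)*(-1)*(-3130200))*(-54) = (2 + 1565100)*(-54) = 1565102*(-54) = -84515508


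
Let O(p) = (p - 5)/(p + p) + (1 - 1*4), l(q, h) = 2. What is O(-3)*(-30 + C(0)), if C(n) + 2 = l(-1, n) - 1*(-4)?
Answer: 130/3 ≈ 43.333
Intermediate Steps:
O(p) = -3 + (-5 + p)/(2*p) (O(p) = (-5 + p)/((2*p)) + (1 - 4) = (-5 + p)*(1/(2*p)) - 3 = (-5 + p)/(2*p) - 3 = -3 + (-5 + p)/(2*p))
C(n) = 4 (C(n) = -2 + (2 - 1*(-4)) = -2 + (2 + 4) = -2 + 6 = 4)
O(-3)*(-30 + C(0)) = ((5/2)*(-1 - 1*(-3))/(-3))*(-30 + 4) = ((5/2)*(-1/3)*(-1 + 3))*(-26) = ((5/2)*(-1/3)*2)*(-26) = -5/3*(-26) = 130/3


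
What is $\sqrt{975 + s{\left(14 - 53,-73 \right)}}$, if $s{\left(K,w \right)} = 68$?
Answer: $\sqrt{1043} \approx 32.296$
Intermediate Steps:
$\sqrt{975 + s{\left(14 - 53,-73 \right)}} = \sqrt{975 + 68} = \sqrt{1043}$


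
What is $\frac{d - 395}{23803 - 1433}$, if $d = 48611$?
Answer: $\frac{24108}{11185} \approx 2.1554$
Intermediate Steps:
$\frac{d - 395}{23803 - 1433} = \frac{48611 - 395}{23803 - 1433} = \frac{48216}{22370} = 48216 \cdot \frac{1}{22370} = \frac{24108}{11185}$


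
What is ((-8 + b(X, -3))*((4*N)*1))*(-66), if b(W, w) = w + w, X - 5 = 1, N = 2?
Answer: 7392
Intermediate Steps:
X = 6 (X = 5 + 1 = 6)
b(W, w) = 2*w
((-8 + b(X, -3))*((4*N)*1))*(-66) = ((-8 + 2*(-3))*((4*2)*1))*(-66) = ((-8 - 6)*(8*1))*(-66) = -14*8*(-66) = -112*(-66) = 7392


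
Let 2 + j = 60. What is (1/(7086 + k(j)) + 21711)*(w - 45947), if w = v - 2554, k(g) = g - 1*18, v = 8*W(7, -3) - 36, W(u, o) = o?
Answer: -7512997937307/7126 ≈ -1.0543e+9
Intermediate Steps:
j = 58 (j = -2 + 60 = 58)
v = -60 (v = 8*(-3) - 36 = -24 - 36 = -60)
k(g) = -18 + g (k(g) = g - 18 = -18 + g)
w = -2614 (w = -60 - 2554 = -2614)
(1/(7086 + k(j)) + 21711)*(w - 45947) = (1/(7086 + (-18 + 58)) + 21711)*(-2614 - 45947) = (1/(7086 + 40) + 21711)*(-48561) = (1/7126 + 21711)*(-48561) = (154712587/7126)*(-48561) = -7512997937307/7126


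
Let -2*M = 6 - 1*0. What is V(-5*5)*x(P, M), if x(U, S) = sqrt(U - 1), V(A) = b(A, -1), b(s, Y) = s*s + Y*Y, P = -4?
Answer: 626*I*sqrt(5) ≈ 1399.8*I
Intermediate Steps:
b(s, Y) = Y**2 + s**2 (b(s, Y) = s**2 + Y**2 = Y**2 + s**2)
M = -3 (M = -(6 - 1*0)/2 = -(6 + 0)/2 = -1/2*6 = -3)
V(A) = 1 + A**2 (V(A) = (-1)**2 + A**2 = 1 + A**2)
x(U, S) = sqrt(-1 + U)
V(-5*5)*x(P, M) = (1 + (-5*5)**2)*sqrt(-1 - 4) = (1 + (-25)**2)*sqrt(-5) = (1 + 625)*(I*sqrt(5)) = 626*(I*sqrt(5)) = 626*I*sqrt(5)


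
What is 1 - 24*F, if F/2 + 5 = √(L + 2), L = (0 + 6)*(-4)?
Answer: 241 - 48*I*√22 ≈ 241.0 - 225.14*I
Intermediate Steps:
L = -24 (L = 6*(-4) = -24)
F = -10 + 2*I*√22 (F = -10 + 2*√(-24 + 2) = -10 + 2*√(-22) = -10 + 2*(I*√22) = -10 + 2*I*√22 ≈ -10.0 + 9.3808*I)
1 - 24*F = 1 - 24*(-10 + 2*I*√22) = 1 + (240 - 48*I*√22) = 241 - 48*I*√22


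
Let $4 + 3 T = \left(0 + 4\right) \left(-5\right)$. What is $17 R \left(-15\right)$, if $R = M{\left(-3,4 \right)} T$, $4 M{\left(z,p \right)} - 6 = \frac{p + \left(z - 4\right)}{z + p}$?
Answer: $1530$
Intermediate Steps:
$T = -8$ ($T = - \frac{4}{3} + \frac{\left(0 + 4\right) \left(-5\right)}{3} = - \frac{4}{3} + \frac{4 \left(-5\right)}{3} = - \frac{4}{3} + \frac{1}{3} \left(-20\right) = - \frac{4}{3} - \frac{20}{3} = -8$)
$M{\left(z,p \right)} = \frac{3}{2} + \frac{-4 + p + z}{4 \left(p + z\right)}$ ($M{\left(z,p \right)} = \frac{3}{2} + \frac{\left(p + \left(z - 4\right)\right) \frac{1}{z + p}}{4} = \frac{3}{2} + \frac{\left(p + \left(-4 + z\right)\right) \frac{1}{p + z}}{4} = \frac{3}{2} + \frac{\left(-4 + p + z\right) \frac{1}{p + z}}{4} = \frac{3}{2} + \frac{\frac{1}{p + z} \left(-4 + p + z\right)}{4} = \frac{3}{2} + \frac{-4 + p + z}{4 \left(p + z\right)}$)
$R = -6$ ($R = \frac{-4 + 7 \cdot 4 + 7 \left(-3\right)}{4 \left(4 - 3\right)} \left(-8\right) = \frac{-4 + 28 - 21}{4 \cdot 1} \left(-8\right) = \frac{1}{4} \cdot 1 \cdot 3 \left(-8\right) = \frac{3}{4} \left(-8\right) = -6$)
$17 R \left(-15\right) = 17 \left(-6\right) \left(-15\right) = \left(-102\right) \left(-15\right) = 1530$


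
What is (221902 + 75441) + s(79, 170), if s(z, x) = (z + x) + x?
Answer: 297762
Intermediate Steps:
s(z, x) = z + 2*x (s(z, x) = (x + z) + x = z + 2*x)
(221902 + 75441) + s(79, 170) = (221902 + 75441) + (79 + 2*170) = 297343 + (79 + 340) = 297343 + 419 = 297762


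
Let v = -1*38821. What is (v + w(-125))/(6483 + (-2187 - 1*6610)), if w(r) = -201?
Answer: 19511/1157 ≈ 16.863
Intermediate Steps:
v = -38821
(v + w(-125))/(6483 + (-2187 - 1*6610)) = (-38821 - 201)/(6483 + (-2187 - 1*6610)) = -39022/(6483 + (-2187 - 6610)) = -39022/(6483 - 8797) = -39022/(-2314) = -39022*(-1/2314) = 19511/1157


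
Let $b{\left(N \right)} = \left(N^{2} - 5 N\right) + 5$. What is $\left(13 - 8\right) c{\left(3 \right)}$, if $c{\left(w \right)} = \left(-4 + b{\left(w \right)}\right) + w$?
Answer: $-10$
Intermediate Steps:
$b{\left(N \right)} = 5 + N^{2} - 5 N$
$c{\left(w \right)} = 1 + w^{2} - 4 w$ ($c{\left(w \right)} = \left(-4 + \left(5 + w^{2} - 5 w\right)\right) + w = \left(1 + w^{2} - 5 w\right) + w = 1 + w^{2} - 4 w$)
$\left(13 - 8\right) c{\left(3 \right)} = \left(13 - 8\right) \left(1 + 3^{2} - 12\right) = \left(13 - 8\right) \left(1 + 9 - 12\right) = \left(13 - 8\right) \left(-2\right) = 5 \left(-2\right) = -10$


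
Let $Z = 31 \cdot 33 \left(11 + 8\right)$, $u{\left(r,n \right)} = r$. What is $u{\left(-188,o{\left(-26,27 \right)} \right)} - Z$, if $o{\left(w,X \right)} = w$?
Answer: $-19625$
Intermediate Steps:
$Z = 19437$ ($Z = 1023 \cdot 19 = 19437$)
$u{\left(-188,o{\left(-26,27 \right)} \right)} - Z = -188 - 19437 = -19625$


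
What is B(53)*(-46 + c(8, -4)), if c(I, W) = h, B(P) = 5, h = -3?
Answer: -245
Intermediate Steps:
c(I, W) = -3
B(53)*(-46 + c(8, -4)) = 5*(-46 - 3) = 5*(-49) = -245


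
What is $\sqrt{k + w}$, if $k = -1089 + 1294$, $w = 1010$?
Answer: $9 \sqrt{15} \approx 34.857$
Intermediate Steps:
$k = 205$
$\sqrt{k + w} = \sqrt{205 + 1010} = \sqrt{1215} = 9 \sqrt{15}$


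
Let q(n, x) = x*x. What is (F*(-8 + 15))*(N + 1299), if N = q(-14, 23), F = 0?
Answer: 0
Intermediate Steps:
q(n, x) = x²
N = 529 (N = 23² = 529)
(F*(-8 + 15))*(N + 1299) = (0*(-8 + 15))*(529 + 1299) = (0*7)*1828 = 0*1828 = 0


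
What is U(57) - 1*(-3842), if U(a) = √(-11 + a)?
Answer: 3842 + √46 ≈ 3848.8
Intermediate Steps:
U(57) - 1*(-3842) = √(-11 + 57) - 1*(-3842) = √46 + 3842 = 3842 + √46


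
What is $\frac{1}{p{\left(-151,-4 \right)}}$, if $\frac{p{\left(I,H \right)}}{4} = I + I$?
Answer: $- \frac{1}{1208} \approx -0.00082781$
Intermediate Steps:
$p{\left(I,H \right)} = 8 I$ ($p{\left(I,H \right)} = 4 \left(I + I\right) = 4 \cdot 2 I = 8 I$)
$\frac{1}{p{\left(-151,-4 \right)}} = \frac{1}{8 \left(-151\right)} = \frac{1}{-1208} = - \frac{1}{1208}$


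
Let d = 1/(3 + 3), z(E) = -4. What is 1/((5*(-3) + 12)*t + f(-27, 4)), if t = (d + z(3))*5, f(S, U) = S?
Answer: 2/61 ≈ 0.032787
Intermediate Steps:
d = ⅙ (d = 1/6 = ⅙ ≈ 0.16667)
t = -115/6 (t = (⅙ - 4)*5 = -23/6*5 = -115/6 ≈ -19.167)
1/((5*(-3) + 12)*t + f(-27, 4)) = 1/((5*(-3) + 12)*(-115/6) - 27) = 1/((-15 + 12)*(-115/6) - 27) = 1/(-3*(-115/6) - 27) = 1/(115/2 - 27) = 1/(61/2) = 2/61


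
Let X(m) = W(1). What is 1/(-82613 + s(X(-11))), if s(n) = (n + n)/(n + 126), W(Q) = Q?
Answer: -127/10491849 ≈ -1.2105e-5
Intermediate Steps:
X(m) = 1
s(n) = 2*n/(126 + n) (s(n) = (2*n)/(126 + n) = 2*n/(126 + n))
1/(-82613 + s(X(-11))) = 1/(-82613 + 2*1/(126 + 1)) = 1/(-82613 + 2*1/127) = 1/(-82613 + 2*1*(1/127)) = 1/(-82613 + 2/127) = 1/(-10491849/127) = -127/10491849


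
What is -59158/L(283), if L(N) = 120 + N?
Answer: -59158/403 ≈ -146.79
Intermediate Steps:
-59158/L(283) = -59158/(120 + 283) = -59158/403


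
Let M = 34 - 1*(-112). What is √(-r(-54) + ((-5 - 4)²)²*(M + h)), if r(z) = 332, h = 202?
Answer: 4*√142681 ≈ 1510.9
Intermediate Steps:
M = 146 (M = 34 + 112 = 146)
√(-r(-54) + ((-5 - 4)²)²*(M + h)) = √(-1*332 + ((-5 - 4)²)²*(146 + 202)) = √(-332 + ((-9)²)²*348) = √(-332 + 81²*348) = √(-332 + 6561*348) = √(-332 + 2283228) = √2282896 = 4*√142681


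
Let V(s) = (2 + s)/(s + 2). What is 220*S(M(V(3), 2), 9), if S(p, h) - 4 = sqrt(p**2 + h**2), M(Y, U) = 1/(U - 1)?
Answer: 880 + 220*sqrt(82) ≈ 2872.2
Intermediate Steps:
V(s) = 1 (V(s) = (2 + s)/(2 + s) = 1)
M(Y, U) = 1/(-1 + U)
S(p, h) = 4 + sqrt(h**2 + p**2) (S(p, h) = 4 + sqrt(p**2 + h**2) = 4 + sqrt(h**2 + p**2))
220*S(M(V(3), 2), 9) = 220*(4 + sqrt(9**2 + (1/(-1 + 2))**2)) = 220*(4 + sqrt(81 + (1/1)**2)) = 220*(4 + sqrt(81 + 1**2)) = 220*(4 + sqrt(81 + 1)) = 220*(4 + sqrt(82)) = 880 + 220*sqrt(82)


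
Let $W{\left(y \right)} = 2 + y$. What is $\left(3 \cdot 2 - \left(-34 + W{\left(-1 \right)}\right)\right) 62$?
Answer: $2418$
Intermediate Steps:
$\left(3 \cdot 2 - \left(-34 + W{\left(-1 \right)}\right)\right) 62 = \left(3 \cdot 2 + \left(34 - \left(2 - 1\right)\right)\right) 62 = \left(6 + \left(34 - 1\right)\right) 62 = \left(6 + 33\right) 62 = 39 \cdot 62 = 2418$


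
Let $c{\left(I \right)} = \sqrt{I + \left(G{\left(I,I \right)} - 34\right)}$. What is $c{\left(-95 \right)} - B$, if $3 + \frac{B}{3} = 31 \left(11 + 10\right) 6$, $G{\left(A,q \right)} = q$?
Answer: $-11709 + 4 i \sqrt{14} \approx -11709.0 + 14.967 i$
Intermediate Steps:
$c{\left(I \right)} = \sqrt{-34 + 2 I}$ ($c{\left(I \right)} = \sqrt{I + \left(I - 34\right)} = \sqrt{I + \left(-34 + I\right)} = \sqrt{-34 + 2 I}$)
$B = 11709$ ($B = -9 + 3 \cdot 31 \left(11 + 10\right) 6 = -9 + 3 \cdot 31 \cdot 21 \cdot 6 = -9 + 3 \cdot 651 \cdot 6 = -9 + 3 \cdot 3906 = -9 + 11718 = 11709$)
$c{\left(-95 \right)} - B = \sqrt{-34 + 2 \left(-95\right)} - 11709 = \sqrt{-34 - 190} - 11709 = \sqrt{-224} - 11709 = 4 i \sqrt{14} - 11709 = -11709 + 4 i \sqrt{14}$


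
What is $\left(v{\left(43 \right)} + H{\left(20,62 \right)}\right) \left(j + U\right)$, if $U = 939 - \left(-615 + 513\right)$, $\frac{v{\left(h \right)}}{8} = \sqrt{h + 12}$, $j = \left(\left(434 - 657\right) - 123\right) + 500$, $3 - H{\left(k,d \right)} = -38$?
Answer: $48995 + 9560 \sqrt{55} \approx 1.1989 \cdot 10^{5}$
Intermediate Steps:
$H{\left(k,d \right)} = 41$ ($H{\left(k,d \right)} = 3 - -38 = 3 + 38 = 41$)
$j = 154$ ($j = \left(\left(434 - 657\right) - 123\right) + 500 = \left(-223 - 123\right) + 500 = -346 + 500 = 154$)
$v{\left(h \right)} = 8 \sqrt{12 + h}$ ($v{\left(h \right)} = 8 \sqrt{h + 12} = 8 \sqrt{12 + h}$)
$U = 1041$ ($U = 939 - -102 = 939 + 102 = 1041$)
$\left(v{\left(43 \right)} + H{\left(20,62 \right)}\right) \left(j + U\right) = \left(8 \sqrt{12 + 43} + 41\right) \left(154 + 1041\right) = \left(8 \sqrt{55} + 41\right) 1195 = \left(41 + 8 \sqrt{55}\right) 1195 = 48995 + 9560 \sqrt{55}$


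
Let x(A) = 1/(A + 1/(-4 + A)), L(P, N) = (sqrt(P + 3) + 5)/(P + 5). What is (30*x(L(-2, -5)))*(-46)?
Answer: -920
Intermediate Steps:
L(P, N) = (5 + sqrt(3 + P))/(5 + P) (L(P, N) = (sqrt(3 + P) + 5)/(5 + P) = (5 + sqrt(3 + P))/(5 + P))
(30*x(L(-2, -5)))*(-46) = (30*((-4 + (5 + sqrt(3 - 2))/(5 - 2))/(1 + ((5 + sqrt(3 - 2))/(5 - 2))**2 - 4*(5 + sqrt(3 - 2))/(5 - 2))))*(-46) = (30*((-4 + (5 + sqrt(1))/3)/(1 + ((5 + sqrt(1))/3)**2 - 4*(5 + sqrt(1))/3)))*(-46) = (30*((-4 + (5 + 1)/3)/(1 + ((5 + 1)/3)**2 - 4*(5 + 1)/3)))*(-46) = (30*((-4 + (1/3)*6)/(1 + ((1/3)*6)**2 - 4*6/3)))*(-46) = (30*((-4 + 2)/(1 + 2**2 - 4*2)))*(-46) = (30*(-2/(1 + 4 - 8)))*(-46) = (30*(-2/(-3)))*(-46) = (30*(-1/3*(-2)))*(-46) = (30*(2/3))*(-46) = 20*(-46) = -920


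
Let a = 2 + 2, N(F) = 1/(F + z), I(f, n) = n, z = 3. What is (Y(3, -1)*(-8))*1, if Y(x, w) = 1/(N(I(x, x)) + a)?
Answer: -48/25 ≈ -1.9200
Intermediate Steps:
N(F) = 1/(3 + F) (N(F) = 1/(F + 3) = 1/(3 + F))
a = 4
Y(x, w) = 1/(4 + 1/(3 + x)) (Y(x, w) = 1/(1/(3 + x) + 4) = 1/(4 + 1/(3 + x)))
(Y(3, -1)*(-8))*1 = (((3 + 3)/(13 + 4*3))*(-8))*1 = ((6/(13 + 12))*(-8))*1 = ((6/25)*(-8))*1 = -48/25*1 = -48/25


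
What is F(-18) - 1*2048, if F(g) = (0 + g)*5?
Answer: -2138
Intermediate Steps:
F(g) = 5*g (F(g) = g*5 = 5*g)
F(-18) - 1*2048 = 5*(-18) - 1*2048 = -90 - 2048 = -2138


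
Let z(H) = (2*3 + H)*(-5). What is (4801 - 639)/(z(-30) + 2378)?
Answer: 2081/1249 ≈ 1.6661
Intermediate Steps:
z(H) = -30 - 5*H (z(H) = (6 + H)*(-5) = -30 - 5*H)
(4801 - 639)/(z(-30) + 2378) = (4801 - 639)/((-30 - 5*(-30)) + 2378) = 4162/((-30 + 150) + 2378) = 4162/(120 + 2378) = 4162/2498 = 4162*(1/2498) = 2081/1249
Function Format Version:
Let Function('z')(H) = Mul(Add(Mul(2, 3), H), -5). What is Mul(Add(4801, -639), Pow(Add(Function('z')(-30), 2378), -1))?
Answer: Rational(2081, 1249) ≈ 1.6661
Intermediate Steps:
Function('z')(H) = Add(-30, Mul(-5, H)) (Function('z')(H) = Mul(Add(6, H), -5) = Add(-30, Mul(-5, H)))
Mul(Add(4801, -639), Pow(Add(Function('z')(-30), 2378), -1)) = Mul(Add(4801, -639), Pow(Add(Add(-30, Mul(-5, -30)), 2378), -1)) = Mul(4162, Pow(Add(Add(-30, 150), 2378), -1)) = Mul(4162, Pow(Add(120, 2378), -1)) = Mul(4162, Pow(2498, -1)) = Mul(4162, Rational(1, 2498)) = Rational(2081, 1249)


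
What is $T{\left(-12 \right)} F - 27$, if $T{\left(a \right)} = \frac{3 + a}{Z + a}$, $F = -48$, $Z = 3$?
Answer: $-75$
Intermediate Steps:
$T{\left(a \right)} = 1$ ($T{\left(a \right)} = \frac{3 + a}{3 + a} = 1$)
$T{\left(-12 \right)} F - 27 = 1 \left(-48\right) - 27 = -48 - 27 = -75$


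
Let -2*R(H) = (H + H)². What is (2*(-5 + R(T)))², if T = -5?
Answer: 12100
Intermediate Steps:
R(H) = -2*H² (R(H) = -(H + H)²/2 = -4*H²/2 = -2*H²)
(2*(-5 + R(T)))² = (2*(-5 - 2*(-5)²))² = (2*(-5 - 2*25))² = (2*(-5 - 50))² = (2*(-55))² = (-110)² = 12100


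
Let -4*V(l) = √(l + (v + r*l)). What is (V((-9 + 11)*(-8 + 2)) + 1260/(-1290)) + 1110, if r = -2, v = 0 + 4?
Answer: 47645/43 ≈ 1108.0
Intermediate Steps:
v = 4
V(l) = -√(4 - l)/4 (V(l) = -√(l + (4 - 2*l))/4 = -√(4 - l)/4)
(V((-9 + 11)*(-8 + 2)) + 1260/(-1290)) + 1110 = (-√(4 - (-9 + 11)*(-8 + 2))/4 + 1260/(-1290)) + 1110 = (-√(4 - 2*(-6))/4 + 1260*(-1/1290)) + 1110 = (-√(4 - 1*(-12))/4 - 42/43) + 1110 = (-√(4 + 12)/4 - 42/43) + 1110 = (-√16/4 - 42/43) + 1110 = (-¼*4 - 42/43) + 1110 = (-1 - 42/43) + 1110 = -85/43 + 1110 = 47645/43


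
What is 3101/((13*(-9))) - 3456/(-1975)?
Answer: -5720123/231075 ≈ -24.754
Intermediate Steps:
3101/((13*(-9))) - 3456/(-1975) = 3101/(-117) - 3456*(-1/1975) = 3101*(-1/117) + 3456/1975 = -3101/117 + 3456/1975 = -5720123/231075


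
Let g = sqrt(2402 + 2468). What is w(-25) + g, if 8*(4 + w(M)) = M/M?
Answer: -31/8 + sqrt(4870) ≈ 65.910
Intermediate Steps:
w(M) = -31/8 (w(M) = -4 + (M/M)/8 = -4 + (1/8)*1 = -4 + 1/8 = -31/8)
g = sqrt(4870) ≈ 69.785
w(-25) + g = -31/8 + sqrt(4870)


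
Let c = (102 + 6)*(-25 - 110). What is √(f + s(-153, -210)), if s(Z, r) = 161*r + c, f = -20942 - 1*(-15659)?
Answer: I*√53673 ≈ 231.67*I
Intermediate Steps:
c = -14580 (c = 108*(-135) = -14580)
f = -5283 (f = -20942 + 15659 = -5283)
s(Z, r) = -14580 + 161*r (s(Z, r) = 161*r - 14580 = -14580 + 161*r)
√(f + s(-153, -210)) = √(-5283 + (-14580 + 161*(-210))) = √(-5283 + (-14580 - 33810)) = √(-5283 - 48390) = √(-53673) = I*√53673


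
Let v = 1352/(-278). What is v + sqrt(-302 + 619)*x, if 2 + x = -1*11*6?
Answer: -676/139 - 68*sqrt(317) ≈ -1215.6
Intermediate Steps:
v = -676/139 (v = 1352*(-1/278) = -676/139 ≈ -4.8633)
x = -68 (x = -2 - 1*11*6 = -2 - 11*6 = -2 - 66 = -68)
v + sqrt(-302 + 619)*x = -676/139 + sqrt(-302 + 619)*(-68) = -676/139 + sqrt(317)*(-68) = -676/139 - 68*sqrt(317)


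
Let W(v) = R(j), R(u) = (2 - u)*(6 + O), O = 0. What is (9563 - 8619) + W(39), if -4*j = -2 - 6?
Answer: 944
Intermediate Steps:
j = 2 (j = -(-2 - 6)/4 = -1/4*(-8) = 2)
R(u) = 12 - 6*u (R(u) = (2 - u)*(6 + 0) = (2 - u)*6 = 12 - 6*u)
W(v) = 0 (W(v) = 12 - 6*2 = 12 - 12 = 0)
(9563 - 8619) + W(39) = (9563 - 8619) + 0 = 944 + 0 = 944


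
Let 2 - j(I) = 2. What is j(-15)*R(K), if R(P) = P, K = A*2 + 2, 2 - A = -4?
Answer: 0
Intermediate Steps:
A = 6 (A = 2 - 1*(-4) = 2 + 4 = 6)
K = 14 (K = 6*2 + 2 = 12 + 2 = 14)
j(I) = 0 (j(I) = 2 - 1*2 = 2 - 2 = 0)
j(-15)*R(K) = 0*14 = 0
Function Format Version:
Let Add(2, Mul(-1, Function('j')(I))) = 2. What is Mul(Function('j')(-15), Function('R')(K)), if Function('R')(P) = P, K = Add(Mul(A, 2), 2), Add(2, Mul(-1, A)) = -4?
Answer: 0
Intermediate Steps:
A = 6 (A = Add(2, Mul(-1, -4)) = Add(2, 4) = 6)
K = 14 (K = Add(Mul(6, 2), 2) = Add(12, 2) = 14)
Function('j')(I) = 0 (Function('j')(I) = Add(2, Mul(-1, 2)) = Add(2, -2) = 0)
Mul(Function('j')(-15), Function('R')(K)) = Mul(0, 14) = 0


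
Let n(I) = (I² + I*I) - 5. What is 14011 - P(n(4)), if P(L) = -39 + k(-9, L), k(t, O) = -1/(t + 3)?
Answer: 84299/6 ≈ 14050.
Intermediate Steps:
k(t, O) = -1/(3 + t)
n(I) = -5 + 2*I² (n(I) = (I² + I²) - 5 = 2*I² - 5 = -5 + 2*I²)
P(L) = -233/6 (P(L) = -39 - 1/(3 - 9) = -39 - 1/(-6) = -39 - 1*(-⅙) = -39 + ⅙ = -233/6)
14011 - P(n(4)) = 14011 - 1*(-233/6) = 14011 + 233/6 = 84299/6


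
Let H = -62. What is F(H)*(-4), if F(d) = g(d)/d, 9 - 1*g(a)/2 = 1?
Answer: 32/31 ≈ 1.0323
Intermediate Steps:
g(a) = 16 (g(a) = 18 - 2*1 = 18 - 2 = 16)
F(d) = 16/d
F(H)*(-4) = (16/(-62))*(-4) = (16*(-1/62))*(-4) = -8/31*(-4) = 32/31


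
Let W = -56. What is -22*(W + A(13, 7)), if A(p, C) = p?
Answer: 946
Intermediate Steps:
-22*(W + A(13, 7)) = -22*(-56 + 13) = -22*(-43) = 946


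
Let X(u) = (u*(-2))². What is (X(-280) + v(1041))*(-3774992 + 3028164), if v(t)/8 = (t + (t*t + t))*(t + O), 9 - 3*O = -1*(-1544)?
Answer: -3434033130874752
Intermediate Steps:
O = -1535/3 (O = 3 - (-1)*(-1544)/3 = 3 - ⅓*1544 = 3 - 1544/3 = -1535/3 ≈ -511.67)
X(u) = 4*u² (X(u) = (-2*u)² = 4*u²)
v(t) = 8*(-1535/3 + t)*(t² + 2*t) (v(t) = 8*((t + (t*t + t))*(t - 1535/3)) = 8*((t + (t² + t))*(-1535/3 + t)) = 8*((t + (t + t²))*(-1535/3 + t)) = 8*((t² + 2*t)*(-1535/3 + t)) = 8*((-1535/3 + t)*(t² + 2*t)) = 8*(-1535/3 + t)*(t² + 2*t))
(X(-280) + v(1041))*(-3774992 + 3028164) = (4*(-280)² + (8/3)*1041*(-3070 - 1529*1041 + 3*1041²))*(-3774992 + 3028164) = (4*78400 + (8/3)*1041*(-3070 - 1591689 + 3*1083681))*(-746828) = (313600 + (8/3)*1041*(-3070 - 1591689 + 3251043))*(-746828) = (313600 + (8/3)*1041*1656284)*(-746828) = (313600 + 4597844384)*(-746828) = 4598157984*(-746828) = -3434033130874752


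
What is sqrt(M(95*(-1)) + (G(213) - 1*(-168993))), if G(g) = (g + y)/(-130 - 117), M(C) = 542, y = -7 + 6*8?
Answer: sqrt(10343098077)/247 ≈ 411.75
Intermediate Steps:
y = 41 (y = -7 + 48 = 41)
G(g) = -41/247 - g/247 (G(g) = (g + 41)/(-130 - 117) = (41 + g)/(-247) = (41 + g)*(-1/247) = -41/247 - g/247)
sqrt(M(95*(-1)) + (G(213) - 1*(-168993))) = sqrt(542 + ((-41/247 - 1/247*213) - 1*(-168993))) = sqrt(542 + ((-41/247 - 213/247) + 168993)) = sqrt(542 + (-254/247 + 168993)) = sqrt(542 + 41741017/247) = sqrt(41874891/247) = sqrt(10343098077)/247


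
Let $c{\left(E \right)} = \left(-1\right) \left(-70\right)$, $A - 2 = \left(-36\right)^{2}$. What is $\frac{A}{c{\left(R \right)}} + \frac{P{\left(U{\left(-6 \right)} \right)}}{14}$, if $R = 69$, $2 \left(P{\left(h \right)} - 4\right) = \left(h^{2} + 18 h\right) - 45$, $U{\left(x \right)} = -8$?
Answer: $\frac{2011}{140} \approx 14.364$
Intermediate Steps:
$P{\left(h \right)} = - \frac{37}{2} + \frac{h^{2}}{2} + 9 h$ ($P{\left(h \right)} = 4 + \frac{\left(h^{2} + 18 h\right) - 45}{2} = 4 + \frac{-45 + h^{2} + 18 h}{2} = 4 + \left(- \frac{45}{2} + \frac{h^{2}}{2} + 9 h\right) = - \frac{37}{2} + \frac{h^{2}}{2} + 9 h$)
$A = 1298$ ($A = 2 + \left(-36\right)^{2} = 2 + 1296 = 1298$)
$c{\left(E \right)} = 70$
$\frac{A}{c{\left(R \right)}} + \frac{P{\left(U{\left(-6 \right)} \right)}}{14} = \frac{1298}{70} + \frac{- \frac{37}{2} + \frac{\left(-8\right)^{2}}{2} + 9 \left(-8\right)}{14} = 1298 \cdot \frac{1}{70} + \left(- \frac{37}{2} + \frac{1}{2} \cdot 64 - 72\right) \frac{1}{14} = \frac{649}{35} + \left(- \frac{37}{2} + 32 - 72\right) \frac{1}{14} = \frac{649}{35} - \frac{117}{28} = \frac{2011}{140}$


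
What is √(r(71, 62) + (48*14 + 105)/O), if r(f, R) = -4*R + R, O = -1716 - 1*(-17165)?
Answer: 3*I*√100636993/2207 ≈ 13.636*I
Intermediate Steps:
O = 15449 (O = -1716 + 17165 = 15449)
r(f, R) = -3*R
√(r(71, 62) + (48*14 + 105)/O) = √(-3*62 + (48*14 + 105)/15449) = √(-186 + (672 + 105)*(1/15449)) = √(-186 + 777*(1/15449)) = √(-186 + 111/2207) = √(-410391/2207) = 3*I*√100636993/2207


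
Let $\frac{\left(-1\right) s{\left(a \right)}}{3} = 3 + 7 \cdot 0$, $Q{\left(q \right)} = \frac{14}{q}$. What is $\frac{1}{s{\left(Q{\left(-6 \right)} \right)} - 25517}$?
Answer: $- \frac{1}{25526} \approx -3.9176 \cdot 10^{-5}$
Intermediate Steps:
$s{\left(a \right)} = -9$ ($s{\left(a \right)} = - 3 \left(3 + 7 \cdot 0\right) = - 3 \left(3 + 0\right) = \left(-3\right) 3 = -9$)
$\frac{1}{s{\left(Q{\left(-6 \right)} \right)} - 25517} = \frac{1}{-9 - 25517} = \frac{1}{-25526} = - \frac{1}{25526}$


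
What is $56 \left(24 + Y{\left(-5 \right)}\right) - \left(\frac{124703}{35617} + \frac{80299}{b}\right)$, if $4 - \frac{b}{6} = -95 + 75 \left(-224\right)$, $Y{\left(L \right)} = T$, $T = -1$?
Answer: $\frac{4635914780759}{3611350098} \approx 1283.7$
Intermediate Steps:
$Y{\left(L \right)} = -1$
$b = 101394$ ($b = 24 - 6 \left(-95 + 75 \left(-224\right)\right) = 24 - 6 \left(-95 - 16800\right) = 24 - -101370 = 24 + 101370 = 101394$)
$56 \left(24 + Y{\left(-5 \right)}\right) - \left(\frac{124703}{35617} + \frac{80299}{b}\right) = 56 \left(24 - 1\right) - \left(\frac{80299}{101394} + \frac{124703}{35617}\right) = 56 \cdot 23 - \frac{15504145465}{3611350098} = 1288 - \frac{15504145465}{3611350098} = \frac{4635914780759}{3611350098}$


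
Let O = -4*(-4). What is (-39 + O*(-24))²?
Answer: 178929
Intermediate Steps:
O = 16
(-39 + O*(-24))² = (-39 + 16*(-24))² = (-39 - 384)² = (-423)² = 178929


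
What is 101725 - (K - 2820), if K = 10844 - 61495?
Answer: 155196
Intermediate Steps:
K = -50651
101725 - (K - 2820) = 101725 - (-50651 - 2820) = 101725 - 1*(-53471) = 101725 + 53471 = 155196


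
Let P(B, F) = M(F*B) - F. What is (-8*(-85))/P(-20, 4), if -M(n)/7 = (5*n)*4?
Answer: 170/2799 ≈ 0.060736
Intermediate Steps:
M(n) = -140*n (M(n) = -7*5*n*4 = -140*n)
P(B, F) = -F - 140*B*F (P(B, F) = -140*F*B - F = -140*B*F - F = -F - 140*B*F)
(-8*(-85))/P(-20, 4) = (-8*(-85))/((4*(-1 - 140*(-20)))) = 680/((4*(-1 + 2800))) = 680/((4*2799)) = 680/11196 = 680*(1/11196) = 170/2799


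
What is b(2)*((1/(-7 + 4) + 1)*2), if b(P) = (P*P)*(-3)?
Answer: -16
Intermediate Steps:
b(P) = -3*P**2 (b(P) = P**2*(-3) = -3*P**2)
b(2)*((1/(-7 + 4) + 1)*2) = (-3*2**2)*((1/(-7 + 4) + 1)*2) = (-3*4)*((1/(-3) + 1)*2) = -12*(-1/3 + 1)*2 = -8*2 = -12*4/3 = -16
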